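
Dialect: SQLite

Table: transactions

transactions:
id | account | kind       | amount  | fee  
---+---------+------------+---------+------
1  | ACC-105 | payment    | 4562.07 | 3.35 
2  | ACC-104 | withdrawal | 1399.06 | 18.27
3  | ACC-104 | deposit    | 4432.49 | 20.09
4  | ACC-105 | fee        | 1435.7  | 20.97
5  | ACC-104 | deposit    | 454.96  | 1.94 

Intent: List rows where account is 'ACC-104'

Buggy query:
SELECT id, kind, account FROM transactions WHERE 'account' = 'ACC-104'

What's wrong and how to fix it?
Bug: Single quotes denote string literals in SQL; the column name is being compared as a constant string

Fix: Remove the quotes around the column name (or use double quotes for an identifier)

Corrected query:
SELECT id, kind, account FROM transactions WHERE account = 'ACC-104'

Result:
id | kind       | account
---+------------+--------
2  | withdrawal | ACC-104
3  | deposit    | ACC-104
5  | deposit    | ACC-104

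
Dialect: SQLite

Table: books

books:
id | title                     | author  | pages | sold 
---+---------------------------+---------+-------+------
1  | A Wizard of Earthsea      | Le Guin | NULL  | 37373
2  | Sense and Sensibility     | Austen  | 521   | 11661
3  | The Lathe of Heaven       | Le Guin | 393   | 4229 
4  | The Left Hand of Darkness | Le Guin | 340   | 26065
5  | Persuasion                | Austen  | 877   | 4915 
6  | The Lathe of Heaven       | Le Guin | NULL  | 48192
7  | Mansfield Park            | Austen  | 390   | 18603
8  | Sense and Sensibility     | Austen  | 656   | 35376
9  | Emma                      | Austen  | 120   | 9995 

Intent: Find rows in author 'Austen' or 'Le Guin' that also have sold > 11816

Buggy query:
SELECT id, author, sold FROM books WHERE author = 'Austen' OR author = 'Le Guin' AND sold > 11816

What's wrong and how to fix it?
Bug: Without parentheses, AND is evaluated before OR, so the sold filter only applies to the 'Le Guin' branch

Fix: Group the OR with parentheses (or use IN), then AND the threshold

Corrected query:
SELECT id, author, sold FROM books WHERE (author = 'Austen' OR author = 'Le Guin') AND sold > 11816

Result:
id | author  | sold 
---+---------+------
1  | Le Guin | 37373
4  | Le Guin | 26065
6  | Le Guin | 48192
7  | Austen  | 18603
8  | Austen  | 35376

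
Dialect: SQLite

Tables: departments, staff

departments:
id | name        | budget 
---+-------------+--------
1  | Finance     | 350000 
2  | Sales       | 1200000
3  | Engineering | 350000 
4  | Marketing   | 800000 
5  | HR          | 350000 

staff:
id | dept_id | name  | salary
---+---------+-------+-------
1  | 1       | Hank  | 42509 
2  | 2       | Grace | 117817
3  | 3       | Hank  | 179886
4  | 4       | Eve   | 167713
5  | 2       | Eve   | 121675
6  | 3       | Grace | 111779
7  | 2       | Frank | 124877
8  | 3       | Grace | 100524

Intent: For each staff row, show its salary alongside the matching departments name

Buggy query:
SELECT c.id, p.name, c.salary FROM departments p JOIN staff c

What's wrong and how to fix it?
Bug: Missing join condition: each staff row is matched to all departments rows instead of just its own

Fix: Specify the join condition linking the foreign key to the parent id

Corrected query:
SELECT c.id, p.name, c.salary FROM departments p JOIN staff c ON c.dept_id = p.id

Result:
id | name        | salary
---+-------------+-------
1  | Finance     | 42509 
2  | Sales       | 117817
3  | Engineering | 179886
4  | Marketing   | 167713
5  | Sales       | 121675
6  | Engineering | 111779
7  | Sales       | 124877
8  | Engineering | 100524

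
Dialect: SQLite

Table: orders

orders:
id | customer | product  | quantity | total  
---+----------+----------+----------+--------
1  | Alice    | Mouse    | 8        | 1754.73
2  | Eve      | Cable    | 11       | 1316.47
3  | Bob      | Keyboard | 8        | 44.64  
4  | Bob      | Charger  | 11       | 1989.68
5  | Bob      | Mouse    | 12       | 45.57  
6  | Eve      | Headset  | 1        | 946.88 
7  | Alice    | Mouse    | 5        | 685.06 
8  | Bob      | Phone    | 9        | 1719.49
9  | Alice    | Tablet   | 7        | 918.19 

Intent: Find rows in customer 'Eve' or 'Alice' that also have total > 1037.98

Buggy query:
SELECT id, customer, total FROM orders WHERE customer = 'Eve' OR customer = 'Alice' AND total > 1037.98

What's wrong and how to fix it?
Bug: AND binds tighter than OR, so this parses as customer = 'Eve' OR (customer = 'Alice' AND total > 1037.98)

Fix: Group the OR with parentheses (or use IN), then AND the threshold

Corrected query:
SELECT id, customer, total FROM orders WHERE (customer = 'Eve' OR customer = 'Alice') AND total > 1037.98

Result:
id | customer | total  
---+----------+--------
1  | Alice    | 1754.73
2  | Eve      | 1316.47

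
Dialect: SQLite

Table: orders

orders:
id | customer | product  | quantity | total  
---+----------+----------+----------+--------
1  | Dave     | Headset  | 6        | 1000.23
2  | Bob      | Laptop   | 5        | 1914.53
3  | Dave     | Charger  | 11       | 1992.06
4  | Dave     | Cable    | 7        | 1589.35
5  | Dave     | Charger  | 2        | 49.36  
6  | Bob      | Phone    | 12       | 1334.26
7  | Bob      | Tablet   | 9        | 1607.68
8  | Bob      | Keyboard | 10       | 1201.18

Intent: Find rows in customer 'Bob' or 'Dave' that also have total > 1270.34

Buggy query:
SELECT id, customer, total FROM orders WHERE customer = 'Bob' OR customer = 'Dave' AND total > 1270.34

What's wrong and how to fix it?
Bug: AND binds tighter than OR, so this parses as customer = 'Bob' OR (customer = 'Dave' AND total > 1270.34)

Fix: Add parentheses around the OR so the AND applies to both alternatives

Corrected query:
SELECT id, customer, total FROM orders WHERE (customer = 'Bob' OR customer = 'Dave') AND total > 1270.34

Result:
id | customer | total  
---+----------+--------
2  | Bob      | 1914.53
3  | Dave     | 1992.06
4  | Dave     | 1589.35
6  | Bob      | 1334.26
7  | Bob      | 1607.68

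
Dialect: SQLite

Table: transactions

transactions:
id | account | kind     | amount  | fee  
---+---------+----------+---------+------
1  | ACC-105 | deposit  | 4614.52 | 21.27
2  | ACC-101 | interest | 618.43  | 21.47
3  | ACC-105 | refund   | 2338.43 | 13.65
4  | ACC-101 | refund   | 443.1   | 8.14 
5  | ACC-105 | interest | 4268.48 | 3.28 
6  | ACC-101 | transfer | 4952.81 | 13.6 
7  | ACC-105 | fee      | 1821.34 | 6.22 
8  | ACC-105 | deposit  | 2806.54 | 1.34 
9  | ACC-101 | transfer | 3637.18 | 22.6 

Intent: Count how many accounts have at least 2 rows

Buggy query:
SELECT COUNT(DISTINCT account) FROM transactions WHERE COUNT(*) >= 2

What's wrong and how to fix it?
Bug: COUNT(*) cannot appear in WHERE; the per-group count doesn't exist yet

Fix: Group first with HAVING COUNT(*) >= 2, then COUNT the resulting groups

Corrected query:
SELECT COUNT(*) FROM (SELECT account FROM transactions GROUP BY account HAVING COUNT(*) >= 2)

Result:
COUNT(*)
--------
2       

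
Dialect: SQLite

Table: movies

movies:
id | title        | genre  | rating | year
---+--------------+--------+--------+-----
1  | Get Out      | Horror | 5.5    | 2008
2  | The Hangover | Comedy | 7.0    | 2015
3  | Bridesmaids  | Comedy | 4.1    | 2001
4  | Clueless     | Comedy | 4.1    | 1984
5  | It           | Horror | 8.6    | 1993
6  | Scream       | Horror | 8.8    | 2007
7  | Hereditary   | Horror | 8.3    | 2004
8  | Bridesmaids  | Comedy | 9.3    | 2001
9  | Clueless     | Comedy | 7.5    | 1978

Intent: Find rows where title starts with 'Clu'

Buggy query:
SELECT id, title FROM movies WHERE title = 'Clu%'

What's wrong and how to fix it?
Bug: Wildcards only work with LIKE; '=' treats '%' as a literal character

Fix: Use LIKE for wildcard pattern matching

Corrected query:
SELECT id, title FROM movies WHERE title LIKE 'Clu%'

Result:
id | title   
---+---------
4  | Clueless
9  | Clueless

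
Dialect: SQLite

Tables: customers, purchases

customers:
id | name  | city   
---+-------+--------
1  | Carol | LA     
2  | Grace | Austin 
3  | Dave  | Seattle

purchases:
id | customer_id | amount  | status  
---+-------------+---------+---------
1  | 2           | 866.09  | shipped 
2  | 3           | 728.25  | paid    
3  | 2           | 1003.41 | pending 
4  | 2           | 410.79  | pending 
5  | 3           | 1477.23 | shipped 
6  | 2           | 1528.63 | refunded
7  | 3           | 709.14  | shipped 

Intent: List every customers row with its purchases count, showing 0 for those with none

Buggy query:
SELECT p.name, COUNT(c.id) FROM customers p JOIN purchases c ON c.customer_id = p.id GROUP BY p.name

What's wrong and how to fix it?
Bug: INNER JOIN drops customers rows that have no matching purchases rows

Fix: Switch to LEFT JOIN to retain unmatched parent rows

Corrected query:
SELECT p.name, COUNT(c.id) FROM customers p LEFT JOIN purchases c ON c.customer_id = p.id GROUP BY p.name

Result:
name  | COUNT(c.id)
------+------------
Carol | 0          
Dave  | 3          
Grace | 4          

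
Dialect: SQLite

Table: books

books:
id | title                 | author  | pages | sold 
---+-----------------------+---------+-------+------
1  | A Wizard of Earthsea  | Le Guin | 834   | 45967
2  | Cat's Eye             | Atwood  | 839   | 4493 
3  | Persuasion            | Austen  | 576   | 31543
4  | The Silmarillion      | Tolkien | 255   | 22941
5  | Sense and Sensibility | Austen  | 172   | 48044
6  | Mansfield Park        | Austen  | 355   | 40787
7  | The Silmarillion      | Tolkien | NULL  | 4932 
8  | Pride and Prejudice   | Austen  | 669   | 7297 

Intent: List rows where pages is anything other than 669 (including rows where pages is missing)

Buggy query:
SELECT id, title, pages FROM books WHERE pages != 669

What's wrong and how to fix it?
Bug: Inequality against NULL is unknown, not true; rows with NULL are dropped

Fix: Add an explicit OR pages IS NULL to include the missing-value rows

Corrected query:
SELECT id, title, pages FROM books WHERE pages != 669 OR pages IS NULL

Result:
id | title                 | pages
---+-----------------------+------
1  | A Wizard of Earthsea  | 834  
2  | Cat's Eye             | 839  
3  | Persuasion            | 576  
4  | The Silmarillion      | 255  
5  | Sense and Sensibility | 172  
6  | Mansfield Park        | 355  
7  | The Silmarillion      | NULL 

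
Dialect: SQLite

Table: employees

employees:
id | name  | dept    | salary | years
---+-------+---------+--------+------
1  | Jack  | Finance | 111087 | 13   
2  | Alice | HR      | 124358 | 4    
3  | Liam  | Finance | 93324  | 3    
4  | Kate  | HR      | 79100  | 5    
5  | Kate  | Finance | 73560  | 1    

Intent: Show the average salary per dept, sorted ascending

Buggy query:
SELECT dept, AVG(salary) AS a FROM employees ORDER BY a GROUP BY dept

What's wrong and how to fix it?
Bug: ORDER BY appears before GROUP BY; SQL clause order requires GROUP BY first

Fix: Move ORDER BY to the end, after GROUP BY

Corrected query:
SELECT dept, AVG(salary) AS a FROM employees GROUP BY dept ORDER BY a

Result:
dept    | a     
--------+-------
Finance | 92657 
HR      | 101729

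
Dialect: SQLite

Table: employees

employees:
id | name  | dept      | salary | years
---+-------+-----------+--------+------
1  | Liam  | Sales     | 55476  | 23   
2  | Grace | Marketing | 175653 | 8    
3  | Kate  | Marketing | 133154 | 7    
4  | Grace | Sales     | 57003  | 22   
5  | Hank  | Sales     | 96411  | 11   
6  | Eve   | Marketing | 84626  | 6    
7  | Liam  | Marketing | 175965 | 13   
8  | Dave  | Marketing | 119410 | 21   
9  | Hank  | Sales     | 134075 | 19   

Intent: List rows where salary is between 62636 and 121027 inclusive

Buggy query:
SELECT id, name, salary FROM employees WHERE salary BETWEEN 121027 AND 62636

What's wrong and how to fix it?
Bug: BETWEEN expects the lower bound first; with 121027 AND 62636 the range is empty

Fix: Swap the bounds so the smaller value comes first

Corrected query:
SELECT id, name, salary FROM employees WHERE salary BETWEEN 62636 AND 121027

Result:
id | name | salary
---+------+-------
5  | Hank | 96411 
6  | Eve  | 84626 
8  | Dave | 119410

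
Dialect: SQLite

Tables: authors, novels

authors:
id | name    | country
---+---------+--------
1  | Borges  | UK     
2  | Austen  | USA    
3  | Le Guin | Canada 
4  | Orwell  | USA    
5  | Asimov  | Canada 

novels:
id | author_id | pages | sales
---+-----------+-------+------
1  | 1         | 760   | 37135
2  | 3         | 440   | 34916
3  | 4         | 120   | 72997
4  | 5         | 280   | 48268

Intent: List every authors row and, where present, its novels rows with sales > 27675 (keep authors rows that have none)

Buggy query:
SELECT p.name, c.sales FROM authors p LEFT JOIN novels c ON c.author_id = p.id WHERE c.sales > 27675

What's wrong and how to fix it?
Bug: Filtering c.sales in WHERE discards the NULL rows produced by LEFT JOIN, turning it into an inner join

Fix: Put 'c.sales > 27675' in the JOIN's ON clause instead of WHERE

Corrected query:
SELECT p.name, c.sales FROM authors p LEFT JOIN novels c ON c.author_id = p.id AND c.sales > 27675

Result:
name    | sales
--------+------
Borges  | 37135
Austen  | NULL 
Le Guin | 34916
Orwell  | 72997
Asimov  | 48268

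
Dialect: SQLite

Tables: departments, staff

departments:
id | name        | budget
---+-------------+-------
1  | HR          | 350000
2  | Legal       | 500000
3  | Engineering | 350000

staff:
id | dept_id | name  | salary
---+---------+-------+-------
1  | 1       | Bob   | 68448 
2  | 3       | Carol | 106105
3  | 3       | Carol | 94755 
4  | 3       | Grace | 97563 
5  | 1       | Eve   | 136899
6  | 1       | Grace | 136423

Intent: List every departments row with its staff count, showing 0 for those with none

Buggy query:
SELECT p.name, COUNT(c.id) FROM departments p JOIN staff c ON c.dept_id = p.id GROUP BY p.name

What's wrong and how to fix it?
Bug: INNER JOIN drops departments rows that have no matching staff rows

Fix: Use LEFT JOIN so parents without children still appear (COUNT(c.id) gives 0)

Corrected query:
SELECT p.name, COUNT(c.id) FROM departments p LEFT JOIN staff c ON c.dept_id = p.id GROUP BY p.name

Result:
name        | COUNT(c.id)
------------+------------
Engineering | 3          
HR          | 3          
Legal       | 0          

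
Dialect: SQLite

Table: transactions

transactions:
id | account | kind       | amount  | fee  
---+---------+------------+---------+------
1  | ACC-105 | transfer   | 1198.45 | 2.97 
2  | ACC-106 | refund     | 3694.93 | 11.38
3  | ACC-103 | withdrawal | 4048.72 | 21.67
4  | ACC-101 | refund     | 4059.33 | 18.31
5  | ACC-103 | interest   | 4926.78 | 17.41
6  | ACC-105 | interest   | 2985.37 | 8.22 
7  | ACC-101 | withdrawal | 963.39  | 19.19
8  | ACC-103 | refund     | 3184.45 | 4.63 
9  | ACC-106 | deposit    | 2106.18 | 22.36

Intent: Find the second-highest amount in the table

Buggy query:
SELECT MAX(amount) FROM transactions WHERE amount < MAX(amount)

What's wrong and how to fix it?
Bug: MAX(amount) on the right of the comparison is an aggregate-in-WHERE error

Fix: Put the inner MAX in a scalar subquery

Corrected query:
SELECT MAX(amount) FROM transactions WHERE amount < (SELECT MAX(amount) FROM transactions)

Result:
MAX(amount)
-----------
4059.33    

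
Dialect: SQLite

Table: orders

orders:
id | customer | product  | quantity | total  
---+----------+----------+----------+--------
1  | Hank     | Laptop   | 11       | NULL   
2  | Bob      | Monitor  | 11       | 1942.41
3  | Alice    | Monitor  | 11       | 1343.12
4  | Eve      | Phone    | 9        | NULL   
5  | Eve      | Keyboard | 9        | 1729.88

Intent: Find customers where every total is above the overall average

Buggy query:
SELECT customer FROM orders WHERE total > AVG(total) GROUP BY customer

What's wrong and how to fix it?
Bug: AVG() is an aggregate; it can't sit directly in WHERE

Fix: Use a subquery for AVG and a HAVING MIN(...) filter so the condition holds for every row in the group

Corrected query:
SELECT customer FROM orders GROUP BY customer HAVING MIN(total) > (SELECT AVG(total) FROM orders)

Result:
customer
--------
Bob     
Eve     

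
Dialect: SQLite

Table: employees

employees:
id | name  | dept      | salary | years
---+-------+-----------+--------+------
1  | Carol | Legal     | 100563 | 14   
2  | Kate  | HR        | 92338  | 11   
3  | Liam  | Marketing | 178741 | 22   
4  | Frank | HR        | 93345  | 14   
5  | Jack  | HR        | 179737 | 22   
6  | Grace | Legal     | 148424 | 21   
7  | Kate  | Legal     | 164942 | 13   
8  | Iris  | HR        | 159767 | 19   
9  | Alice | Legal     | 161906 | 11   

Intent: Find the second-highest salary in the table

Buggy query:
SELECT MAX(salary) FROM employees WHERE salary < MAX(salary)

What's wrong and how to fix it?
Bug: The inner MAX is an aggregate inside WHERE, which is not allowed

Fix: Put the inner MAX in a scalar subquery

Corrected query:
SELECT MAX(salary) FROM employees WHERE salary < (SELECT MAX(salary) FROM employees)

Result:
MAX(salary)
-----------
178741     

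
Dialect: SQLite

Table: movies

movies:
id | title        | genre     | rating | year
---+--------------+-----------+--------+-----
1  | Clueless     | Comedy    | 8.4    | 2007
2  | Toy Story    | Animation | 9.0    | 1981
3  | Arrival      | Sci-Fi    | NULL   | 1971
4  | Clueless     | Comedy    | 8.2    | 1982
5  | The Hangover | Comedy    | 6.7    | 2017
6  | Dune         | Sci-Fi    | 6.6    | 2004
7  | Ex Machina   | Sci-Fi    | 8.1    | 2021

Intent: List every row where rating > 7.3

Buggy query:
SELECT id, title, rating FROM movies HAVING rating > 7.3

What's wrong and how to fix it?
Bug: This is a non-aggregate query (no GROUP BY, no aggregates), so in SQLite the HAVING clause is invalid here; a row-level condition belongs in WHERE

Fix: Use WHERE for row-level filtering

Corrected query:
SELECT id, title, rating FROM movies WHERE rating > 7.3

Result:
id | title      | rating
---+------------+-------
1  | Clueless   | 8.4   
2  | Toy Story  | 9     
4  | Clueless   | 8.2   
7  | Ex Machina | 8.1   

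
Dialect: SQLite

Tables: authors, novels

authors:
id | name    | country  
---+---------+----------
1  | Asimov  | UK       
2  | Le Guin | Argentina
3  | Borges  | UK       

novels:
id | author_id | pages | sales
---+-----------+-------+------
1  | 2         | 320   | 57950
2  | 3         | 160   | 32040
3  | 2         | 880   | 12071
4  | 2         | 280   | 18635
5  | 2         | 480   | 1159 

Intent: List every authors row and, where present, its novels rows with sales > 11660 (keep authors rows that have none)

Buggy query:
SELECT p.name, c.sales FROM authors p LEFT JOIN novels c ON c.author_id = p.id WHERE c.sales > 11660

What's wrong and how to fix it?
Bug: Filtering c.sales in WHERE discards the NULL rows produced by LEFT JOIN, turning it into an inner join

Fix: Move the right-table condition into the ON clause so unmatched parents are kept

Corrected query:
SELECT p.name, c.sales FROM authors p LEFT JOIN novels c ON c.author_id = p.id AND c.sales > 11660

Result:
name    | sales
--------+------
Asimov  | NULL 
Le Guin | 12071
Le Guin | 18635
Le Guin | 57950
Borges  | 32040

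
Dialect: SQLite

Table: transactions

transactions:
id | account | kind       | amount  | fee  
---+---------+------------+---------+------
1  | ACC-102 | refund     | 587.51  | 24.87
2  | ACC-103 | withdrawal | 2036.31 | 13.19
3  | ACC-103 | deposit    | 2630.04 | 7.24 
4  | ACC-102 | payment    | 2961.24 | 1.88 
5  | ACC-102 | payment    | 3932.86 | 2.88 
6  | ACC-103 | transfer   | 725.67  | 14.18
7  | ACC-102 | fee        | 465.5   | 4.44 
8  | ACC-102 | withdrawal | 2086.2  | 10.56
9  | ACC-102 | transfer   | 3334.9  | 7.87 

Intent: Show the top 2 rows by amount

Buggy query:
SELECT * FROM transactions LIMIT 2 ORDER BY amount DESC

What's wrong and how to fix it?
Bug: LIMIT must come after ORDER BY

Fix: Swap the clauses: ORDER BY first, then LIMIT

Corrected query:
SELECT * FROM transactions ORDER BY amount DESC LIMIT 2

Result:
id | account | kind     | amount  | fee 
---+---------+----------+---------+-----
5  | ACC-102 | payment  | 3932.86 | 2.88
9  | ACC-102 | transfer | 3334.9  | 7.87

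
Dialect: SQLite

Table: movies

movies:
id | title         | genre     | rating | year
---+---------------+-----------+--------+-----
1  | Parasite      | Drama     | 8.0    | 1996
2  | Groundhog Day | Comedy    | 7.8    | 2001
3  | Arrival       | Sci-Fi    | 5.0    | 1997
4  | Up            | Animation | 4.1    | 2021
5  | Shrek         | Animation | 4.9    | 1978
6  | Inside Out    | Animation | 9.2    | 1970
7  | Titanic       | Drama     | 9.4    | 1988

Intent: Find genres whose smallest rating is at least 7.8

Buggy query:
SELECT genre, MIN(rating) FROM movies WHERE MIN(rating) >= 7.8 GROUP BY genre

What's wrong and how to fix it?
Bug: MIN() in WHERE is a misuse of aggregate

Fix: Replace WHERE with HAVING after the GROUP BY

Corrected query:
SELECT genre, MIN(rating) FROM movies GROUP BY genre HAVING MIN(rating) >= 7.8

Result:
genre  | MIN(rating)
-------+------------
Comedy | 7.8        
Drama  | 8          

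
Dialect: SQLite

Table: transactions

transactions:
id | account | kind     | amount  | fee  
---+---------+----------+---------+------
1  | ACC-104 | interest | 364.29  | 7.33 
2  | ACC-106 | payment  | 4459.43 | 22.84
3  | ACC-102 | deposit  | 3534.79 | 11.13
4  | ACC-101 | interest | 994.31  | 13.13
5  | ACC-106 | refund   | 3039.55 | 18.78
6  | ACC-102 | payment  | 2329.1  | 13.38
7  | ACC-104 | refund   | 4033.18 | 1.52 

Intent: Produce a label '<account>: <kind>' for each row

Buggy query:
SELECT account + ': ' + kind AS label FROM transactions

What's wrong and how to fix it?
Bug: SQLite uses || for string concatenation; + coerces text to numbers (yielding 0)

Fix: Replace + with || to concatenate text

Corrected query:
SELECT account || ': ' || kind AS label FROM transactions

Result:
label            
-----------------
ACC-104: interest
ACC-106: payment 
ACC-102: deposit 
ACC-101: interest
ACC-106: refund  
ACC-102: payment 
ACC-104: refund  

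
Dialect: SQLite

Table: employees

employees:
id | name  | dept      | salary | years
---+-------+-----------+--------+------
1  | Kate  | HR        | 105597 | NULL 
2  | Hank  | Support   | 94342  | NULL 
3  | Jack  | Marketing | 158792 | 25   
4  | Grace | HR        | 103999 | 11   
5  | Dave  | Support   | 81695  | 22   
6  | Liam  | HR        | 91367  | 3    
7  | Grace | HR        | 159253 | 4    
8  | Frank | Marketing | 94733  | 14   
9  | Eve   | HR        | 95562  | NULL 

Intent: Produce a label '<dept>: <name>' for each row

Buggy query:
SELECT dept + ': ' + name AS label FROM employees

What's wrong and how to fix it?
Bug: '+' is numeric addition; on text columns SQLite converts them to 0 instead of concatenating

Fix: Use the || operator for string concatenation

Corrected query:
SELECT dept || ': ' || name AS label FROM employees

Result:
label           
----------------
HR: Kate        
Support: Hank   
Marketing: Jack 
HR: Grace       
Support: Dave   
HR: Liam        
HR: Grace       
Marketing: Frank
HR: Eve         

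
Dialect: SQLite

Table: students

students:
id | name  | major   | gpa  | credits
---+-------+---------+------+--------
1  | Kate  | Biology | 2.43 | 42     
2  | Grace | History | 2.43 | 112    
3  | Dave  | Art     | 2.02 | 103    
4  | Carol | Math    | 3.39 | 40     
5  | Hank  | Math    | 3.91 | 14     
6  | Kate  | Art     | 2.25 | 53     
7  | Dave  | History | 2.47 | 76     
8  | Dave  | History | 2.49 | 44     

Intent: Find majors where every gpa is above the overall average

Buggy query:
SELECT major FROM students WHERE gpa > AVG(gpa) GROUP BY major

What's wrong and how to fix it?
Bug: AVG() is an aggregate; it can't sit directly in WHERE

Fix: Use a subquery for AVG and a HAVING MIN(...) filter so the condition holds for every row in the group

Corrected query:
SELECT major FROM students GROUP BY major HAVING MIN(gpa) > (SELECT AVG(gpa) FROM students)

Result:
major
-----
Math 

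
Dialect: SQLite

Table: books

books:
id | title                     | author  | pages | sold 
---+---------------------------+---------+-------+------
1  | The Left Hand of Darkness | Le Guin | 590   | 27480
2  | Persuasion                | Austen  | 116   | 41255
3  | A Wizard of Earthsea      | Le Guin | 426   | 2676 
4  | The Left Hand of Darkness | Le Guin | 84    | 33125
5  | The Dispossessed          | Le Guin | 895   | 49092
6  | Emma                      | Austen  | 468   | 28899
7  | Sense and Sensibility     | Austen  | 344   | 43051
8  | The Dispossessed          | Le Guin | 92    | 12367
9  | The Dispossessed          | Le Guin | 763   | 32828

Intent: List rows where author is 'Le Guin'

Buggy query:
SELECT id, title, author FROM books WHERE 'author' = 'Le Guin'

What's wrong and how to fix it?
Bug: 'author' in single quotes is a string literal, not the column; the comparison is literal-vs-literal and never true

Fix: Remove the quotes around the column name (or use double quotes for an identifier)

Corrected query:
SELECT id, title, author FROM books WHERE author = 'Le Guin'

Result:
id | title                     | author 
---+---------------------------+--------
1  | The Left Hand of Darkness | Le Guin
3  | A Wizard of Earthsea      | Le Guin
4  | The Left Hand of Darkness | Le Guin
5  | The Dispossessed          | Le Guin
8  | The Dispossessed          | Le Guin
9  | The Dispossessed          | Le Guin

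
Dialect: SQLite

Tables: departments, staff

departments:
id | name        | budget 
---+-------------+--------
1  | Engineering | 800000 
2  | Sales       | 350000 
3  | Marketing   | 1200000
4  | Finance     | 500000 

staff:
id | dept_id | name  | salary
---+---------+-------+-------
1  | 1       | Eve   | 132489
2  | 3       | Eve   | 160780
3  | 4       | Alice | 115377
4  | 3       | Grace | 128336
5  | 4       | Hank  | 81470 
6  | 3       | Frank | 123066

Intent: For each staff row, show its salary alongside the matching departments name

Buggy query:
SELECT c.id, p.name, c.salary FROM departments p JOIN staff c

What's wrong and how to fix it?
Bug: JOIN with no ON clause produces a cartesian product; every staff row pairs with every departments row

Fix: Add ON c.dept_id = p.id to the JOIN

Corrected query:
SELECT c.id, p.name, c.salary FROM departments p JOIN staff c ON c.dept_id = p.id

Result:
id | name        | salary
---+-------------+-------
1  | Engineering | 132489
2  | Marketing   | 160780
3  | Finance     | 115377
4  | Marketing   | 128336
5  | Finance     | 81470 
6  | Marketing   | 123066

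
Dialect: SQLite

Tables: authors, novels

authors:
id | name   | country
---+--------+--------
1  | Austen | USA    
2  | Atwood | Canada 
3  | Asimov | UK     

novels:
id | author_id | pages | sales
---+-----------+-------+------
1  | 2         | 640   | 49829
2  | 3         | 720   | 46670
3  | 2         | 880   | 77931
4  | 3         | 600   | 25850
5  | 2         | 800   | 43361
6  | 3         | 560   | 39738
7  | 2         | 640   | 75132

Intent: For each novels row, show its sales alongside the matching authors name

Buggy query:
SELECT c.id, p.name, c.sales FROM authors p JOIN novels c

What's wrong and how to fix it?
Bug: Missing join condition: each novels row is matched to all authors rows instead of just its own

Fix: Specify the join condition linking the foreign key to the parent id

Corrected query:
SELECT c.id, p.name, c.sales FROM authors p JOIN novels c ON c.author_id = p.id

Result:
id | name   | sales
---+--------+------
1  | Atwood | 49829
2  | Asimov | 46670
3  | Atwood | 77931
4  | Asimov | 25850
5  | Atwood | 43361
6  | Asimov | 39738
7  | Atwood | 75132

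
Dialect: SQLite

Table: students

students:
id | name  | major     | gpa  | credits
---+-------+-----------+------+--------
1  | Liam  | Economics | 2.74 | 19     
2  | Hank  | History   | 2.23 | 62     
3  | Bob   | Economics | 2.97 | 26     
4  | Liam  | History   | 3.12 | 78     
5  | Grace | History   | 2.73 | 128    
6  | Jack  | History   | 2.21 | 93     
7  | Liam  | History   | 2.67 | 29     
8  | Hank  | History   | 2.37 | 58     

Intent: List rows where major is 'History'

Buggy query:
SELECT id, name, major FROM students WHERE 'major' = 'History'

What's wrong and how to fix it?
Bug: 'major' in single quotes is a string literal, not the column; the comparison is literal-vs-literal and never true

Fix: Reference the column as major without single quotes

Corrected query:
SELECT id, name, major FROM students WHERE major = 'History'

Result:
id | name  | major  
---+-------+--------
2  | Hank  | History
4  | Liam  | History
5  | Grace | History
6  | Jack  | History
7  | Liam  | History
8  | Hank  | History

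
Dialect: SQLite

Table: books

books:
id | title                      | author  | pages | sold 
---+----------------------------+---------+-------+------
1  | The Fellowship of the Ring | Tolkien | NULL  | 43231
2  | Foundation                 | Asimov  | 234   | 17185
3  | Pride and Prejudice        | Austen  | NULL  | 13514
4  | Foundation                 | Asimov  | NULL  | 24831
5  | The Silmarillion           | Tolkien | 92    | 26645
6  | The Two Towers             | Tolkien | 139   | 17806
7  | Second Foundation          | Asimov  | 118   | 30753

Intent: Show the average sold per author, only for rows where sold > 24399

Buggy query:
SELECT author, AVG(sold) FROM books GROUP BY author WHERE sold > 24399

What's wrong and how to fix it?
Bug: Row-level WHERE must come before GROUP BY in the clause order

Fix: Move the WHERE clause before GROUP BY

Corrected query:
SELECT author, AVG(sold) FROM books WHERE sold > 24399 GROUP BY author

Result:
author  | AVG(sold)
--------+----------
Asimov  | 27792    
Tolkien | 34938    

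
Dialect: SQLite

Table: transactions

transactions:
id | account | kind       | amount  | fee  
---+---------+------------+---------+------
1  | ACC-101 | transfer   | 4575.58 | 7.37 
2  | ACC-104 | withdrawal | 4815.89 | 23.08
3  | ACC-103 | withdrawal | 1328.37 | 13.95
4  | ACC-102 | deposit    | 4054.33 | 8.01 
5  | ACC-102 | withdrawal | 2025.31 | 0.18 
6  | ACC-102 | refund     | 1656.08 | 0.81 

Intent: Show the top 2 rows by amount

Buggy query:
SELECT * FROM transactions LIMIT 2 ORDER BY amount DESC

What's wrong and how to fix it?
Bug: ORDER BY cannot follow LIMIT; LIMIT is the final clause

Fix: Sort with ORDER BY, then apply LIMIT

Corrected query:
SELECT * FROM transactions ORDER BY amount DESC LIMIT 2

Result:
id | account | kind       | amount  | fee  
---+---------+------------+---------+------
2  | ACC-104 | withdrawal | 4815.89 | 23.08
1  | ACC-101 | transfer   | 4575.58 | 7.37 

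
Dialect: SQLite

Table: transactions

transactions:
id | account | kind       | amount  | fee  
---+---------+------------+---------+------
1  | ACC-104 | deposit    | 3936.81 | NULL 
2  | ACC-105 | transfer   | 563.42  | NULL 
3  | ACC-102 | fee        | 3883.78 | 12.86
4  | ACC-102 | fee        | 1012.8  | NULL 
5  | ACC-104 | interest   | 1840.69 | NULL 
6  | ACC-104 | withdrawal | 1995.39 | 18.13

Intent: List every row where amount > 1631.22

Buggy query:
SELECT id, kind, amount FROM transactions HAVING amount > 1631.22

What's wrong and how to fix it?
Bug: This is a non-aggregate query (no GROUP BY, no aggregates), so in SQLite the HAVING clause is invalid here; a row-level condition belongs in WHERE

Fix: Use WHERE for row-level filtering

Corrected query:
SELECT id, kind, amount FROM transactions WHERE amount > 1631.22

Result:
id | kind       | amount 
---+------------+--------
1  | deposit    | 3936.81
3  | fee        | 3883.78
5  | interest   | 1840.69
6  | withdrawal | 1995.39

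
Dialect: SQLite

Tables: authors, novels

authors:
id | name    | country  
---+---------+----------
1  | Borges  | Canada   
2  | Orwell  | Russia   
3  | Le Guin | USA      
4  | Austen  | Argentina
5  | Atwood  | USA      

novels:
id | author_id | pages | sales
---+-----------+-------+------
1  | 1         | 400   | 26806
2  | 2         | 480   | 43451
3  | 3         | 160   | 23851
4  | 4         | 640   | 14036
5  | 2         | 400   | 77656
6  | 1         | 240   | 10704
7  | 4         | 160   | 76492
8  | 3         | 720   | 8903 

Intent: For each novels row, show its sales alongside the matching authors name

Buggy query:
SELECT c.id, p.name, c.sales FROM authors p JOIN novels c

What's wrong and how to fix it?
Bug: JOIN with no ON clause produces a cartesian product; every novels row pairs with every authors row

Fix: Specify the join condition linking the foreign key to the parent id

Corrected query:
SELECT c.id, p.name, c.sales FROM authors p JOIN novels c ON c.author_id = p.id

Result:
id | name    | sales
---+---------+------
1  | Borges  | 26806
2  | Orwell  | 43451
3  | Le Guin | 23851
4  | Austen  | 14036
5  | Orwell  | 77656
6  | Borges  | 10704
7  | Austen  | 76492
8  | Le Guin | 8903 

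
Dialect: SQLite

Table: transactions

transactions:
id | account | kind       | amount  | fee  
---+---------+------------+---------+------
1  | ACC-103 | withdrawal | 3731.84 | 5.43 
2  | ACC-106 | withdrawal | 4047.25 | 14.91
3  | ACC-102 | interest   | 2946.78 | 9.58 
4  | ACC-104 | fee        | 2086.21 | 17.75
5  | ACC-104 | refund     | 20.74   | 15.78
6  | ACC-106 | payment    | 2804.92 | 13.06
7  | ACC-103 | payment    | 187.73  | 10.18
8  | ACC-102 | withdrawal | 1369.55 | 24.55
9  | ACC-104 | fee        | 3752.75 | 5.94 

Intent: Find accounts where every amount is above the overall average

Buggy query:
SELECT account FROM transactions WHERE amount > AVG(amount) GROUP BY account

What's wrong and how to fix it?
Bug: AVG() is an aggregate; it can't sit directly in WHERE

Fix: Use a subquery for AVG and a HAVING MIN(...) filter so the condition holds for every row in the group

Corrected query:
SELECT account FROM transactions GROUP BY account HAVING MIN(amount) > (SELECT AVG(amount) FROM transactions)

Result:
account
-------
ACC-106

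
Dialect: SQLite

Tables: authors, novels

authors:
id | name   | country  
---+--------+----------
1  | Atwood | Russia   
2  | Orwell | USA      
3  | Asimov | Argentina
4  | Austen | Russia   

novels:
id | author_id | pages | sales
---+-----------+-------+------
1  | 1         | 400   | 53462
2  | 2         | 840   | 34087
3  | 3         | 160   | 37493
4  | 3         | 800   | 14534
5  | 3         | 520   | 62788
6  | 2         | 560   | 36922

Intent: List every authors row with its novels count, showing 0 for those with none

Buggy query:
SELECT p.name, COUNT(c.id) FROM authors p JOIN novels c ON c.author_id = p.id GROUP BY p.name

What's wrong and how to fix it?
Bug: INNER JOIN drops authors rows that have no matching novels rows

Fix: Switch to LEFT JOIN to retain unmatched parent rows

Corrected query:
SELECT p.name, COUNT(c.id) FROM authors p LEFT JOIN novels c ON c.author_id = p.id GROUP BY p.name

Result:
name   | COUNT(c.id)
-------+------------
Asimov | 3          
Atwood | 1          
Austen | 0          
Orwell | 2          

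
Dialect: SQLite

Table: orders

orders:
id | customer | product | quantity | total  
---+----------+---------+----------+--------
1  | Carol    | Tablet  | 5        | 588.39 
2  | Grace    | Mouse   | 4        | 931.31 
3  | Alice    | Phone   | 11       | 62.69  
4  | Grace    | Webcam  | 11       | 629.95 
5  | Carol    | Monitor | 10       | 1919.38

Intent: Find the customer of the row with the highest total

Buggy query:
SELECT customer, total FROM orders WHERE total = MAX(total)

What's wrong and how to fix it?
Bug: WHERE is evaluated per row; an aggregate over the whole table isn't defined there

Fix: Wrap MAX in a scalar subquery so WHERE compares against a single value

Corrected query:
SELECT customer, total FROM orders WHERE total = (SELECT MAX(total) FROM orders)

Result:
customer | total  
---------+--------
Carol    | 1919.38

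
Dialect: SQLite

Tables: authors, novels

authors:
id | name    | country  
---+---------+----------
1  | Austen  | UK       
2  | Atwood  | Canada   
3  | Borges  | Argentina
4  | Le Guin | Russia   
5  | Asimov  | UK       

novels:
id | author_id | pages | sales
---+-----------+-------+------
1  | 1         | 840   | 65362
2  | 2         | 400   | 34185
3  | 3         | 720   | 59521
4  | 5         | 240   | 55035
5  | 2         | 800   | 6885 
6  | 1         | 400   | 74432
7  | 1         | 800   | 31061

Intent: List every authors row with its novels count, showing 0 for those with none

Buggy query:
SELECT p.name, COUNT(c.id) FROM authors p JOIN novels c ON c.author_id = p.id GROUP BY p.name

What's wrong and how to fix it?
Bug: INNER JOIN drops authors rows that have no matching novels rows

Fix: Switch to LEFT JOIN to retain unmatched parent rows

Corrected query:
SELECT p.name, COUNT(c.id) FROM authors p LEFT JOIN novels c ON c.author_id = p.id GROUP BY p.name

Result:
name    | COUNT(c.id)
--------+------------
Asimov  | 1          
Atwood  | 2          
Austen  | 3          
Borges  | 1          
Le Guin | 0          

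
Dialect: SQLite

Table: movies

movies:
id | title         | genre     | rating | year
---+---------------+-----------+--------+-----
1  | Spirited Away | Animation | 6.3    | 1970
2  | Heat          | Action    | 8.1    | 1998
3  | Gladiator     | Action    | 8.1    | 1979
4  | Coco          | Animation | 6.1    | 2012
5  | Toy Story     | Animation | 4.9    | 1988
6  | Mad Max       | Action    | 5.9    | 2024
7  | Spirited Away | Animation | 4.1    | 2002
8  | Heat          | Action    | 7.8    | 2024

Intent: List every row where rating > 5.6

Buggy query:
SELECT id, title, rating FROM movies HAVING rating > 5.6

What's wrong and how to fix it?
Bug: HAVING filters the output of aggregation, but this query has no GROUP BY and no aggregate functions, so SQLite rejects it (HAVING clause on a non-aggregate query); the condition here is per row

Fix: Use WHERE for row-level filtering

Corrected query:
SELECT id, title, rating FROM movies WHERE rating > 5.6

Result:
id | title         | rating
---+---------------+-------
1  | Spirited Away | 6.3   
2  | Heat          | 8.1   
3  | Gladiator     | 8.1   
4  | Coco          | 6.1   
6  | Mad Max       | 5.9   
8  | Heat          | 7.8   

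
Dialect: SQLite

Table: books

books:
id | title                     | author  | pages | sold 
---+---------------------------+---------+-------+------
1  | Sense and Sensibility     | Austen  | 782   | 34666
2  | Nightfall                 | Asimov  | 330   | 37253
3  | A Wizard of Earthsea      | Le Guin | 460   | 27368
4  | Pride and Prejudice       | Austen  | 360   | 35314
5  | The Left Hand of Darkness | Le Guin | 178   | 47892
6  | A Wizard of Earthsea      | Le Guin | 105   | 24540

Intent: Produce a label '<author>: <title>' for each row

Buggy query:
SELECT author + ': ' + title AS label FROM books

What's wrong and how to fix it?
Bug: '+' is numeric addition; on text columns SQLite converts them to 0 instead of concatenating

Fix: Use the || operator for string concatenation

Corrected query:
SELECT author || ': ' || title AS label FROM books

Result:
label                             
----------------------------------
Austen: Sense and Sensibility     
Asimov: Nightfall                 
Le Guin: A Wizard of Earthsea     
Austen: Pride and Prejudice       
Le Guin: The Left Hand of Darkness
Le Guin: A Wizard of Earthsea     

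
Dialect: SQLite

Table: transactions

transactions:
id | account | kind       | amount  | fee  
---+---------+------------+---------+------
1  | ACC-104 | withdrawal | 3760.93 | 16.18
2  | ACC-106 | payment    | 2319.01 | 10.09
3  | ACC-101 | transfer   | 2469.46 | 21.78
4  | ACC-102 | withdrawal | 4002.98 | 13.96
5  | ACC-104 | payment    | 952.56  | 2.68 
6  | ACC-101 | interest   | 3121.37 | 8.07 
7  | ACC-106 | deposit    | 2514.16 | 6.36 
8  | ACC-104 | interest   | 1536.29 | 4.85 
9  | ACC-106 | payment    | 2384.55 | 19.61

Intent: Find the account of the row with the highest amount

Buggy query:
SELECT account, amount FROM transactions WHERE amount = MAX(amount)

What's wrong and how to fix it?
Bug: MAX(amount) is an aggregate and cannot be used directly in WHERE

Fix: Use a subquery: WHERE amount = (SELECT MAX(amount) FROM transactions)

Corrected query:
SELECT account, amount FROM transactions WHERE amount = (SELECT MAX(amount) FROM transactions)

Result:
account | amount 
--------+--------
ACC-102 | 4002.98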